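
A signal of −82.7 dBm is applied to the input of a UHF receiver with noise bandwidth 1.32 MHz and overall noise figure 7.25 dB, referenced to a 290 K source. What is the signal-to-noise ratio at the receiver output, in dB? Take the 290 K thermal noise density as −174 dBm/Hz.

22.8 dB

Noise floor: N = −174 + 10 log₁₀(B) + NF
10 log₁₀(1.32×10⁶) = 61.21 dB
N = −174 + 61.21 + 7.25 = −105.54 dBm
SNR = P_sig − N = −82.7 − (−105.54) = 22.84 dB → 22.8 dB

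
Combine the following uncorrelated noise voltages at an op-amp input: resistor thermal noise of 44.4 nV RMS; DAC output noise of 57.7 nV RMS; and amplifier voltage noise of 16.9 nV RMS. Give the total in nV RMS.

74.7 nV

Uncorrelated sources add in power (mean-square): V_tot = √(ΣV_i²)
V_tot = √[(4.44×10⁻⁸)² + (5.77×10⁻⁸)² + (1.69×10⁻⁸)²] = 7.47×10⁻⁸ V = 74.7 nV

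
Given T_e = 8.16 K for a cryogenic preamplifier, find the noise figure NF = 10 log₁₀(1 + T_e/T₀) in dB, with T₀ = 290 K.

0.121 dB

F = 1 + T_e/T₀ = 1 + 8.16/290 = 1.02814
NF = 10 log₁₀(1.02814) = 0.121 dB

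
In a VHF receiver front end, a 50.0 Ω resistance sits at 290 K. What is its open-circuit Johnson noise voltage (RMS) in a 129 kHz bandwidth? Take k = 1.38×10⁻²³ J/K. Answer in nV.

321 nV

V_n = √(4kTRB)
4kTRB = 4 × 1.38×10⁻²³ × 290 × 5.00×10¹ × 1.29×10⁵ = 1.03×10⁻¹³ V²
V_n = √(1.03×10⁻¹³) = 3.21×10⁻⁷ V = 321 nV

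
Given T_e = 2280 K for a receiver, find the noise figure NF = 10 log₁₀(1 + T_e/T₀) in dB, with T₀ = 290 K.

F = 1 + T_e/T₀ = 1 + 2280/290 = 8.86207
NF = 10 log₁₀(8.86207) = 9.48 dB

9.48 dB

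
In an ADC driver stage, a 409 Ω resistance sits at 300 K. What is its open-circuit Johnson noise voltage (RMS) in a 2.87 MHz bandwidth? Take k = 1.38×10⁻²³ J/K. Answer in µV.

V_n = √(4kTRB)
4kTRB = 4 × 1.38×10⁻²³ × 300 × 4.09×10² × 2.87×10⁶ = 1.94×10⁻¹¹ V²
V_n = √(1.94×10⁻¹¹) = 4.41×10⁻⁶ V = 4.41 µV

4.41 µV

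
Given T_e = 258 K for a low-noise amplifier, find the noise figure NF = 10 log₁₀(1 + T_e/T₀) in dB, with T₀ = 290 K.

2.76 dB

F = 1 + T_e/T₀ = 1 + 258/290 = 1.88966
NF = 10 log₁₀(1.88966) = 2.76 dB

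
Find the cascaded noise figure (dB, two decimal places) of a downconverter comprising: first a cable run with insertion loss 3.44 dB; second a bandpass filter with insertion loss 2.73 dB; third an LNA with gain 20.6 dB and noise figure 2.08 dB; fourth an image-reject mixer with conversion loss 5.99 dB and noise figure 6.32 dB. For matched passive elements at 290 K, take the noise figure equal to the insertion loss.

8.33 dB

Convert to linear (a loss of L dB is a gain of −L dB): F_i = 10^(NF_i/10), G_i = 10^(G_i,dB/10)
  Stage 1: F_1 = 10^(3.44/10) = 2.208, G_1 = 10^(−3.44/10) = 0.4529
  Stage 2: F_2 = 10^(2.73/10) = 1.875, G_2 = 10^(−2.73/10) = 0.5333
  Stage 3: F_3 = 10^(2.08/10) = 1.614, G_3 = 10^(20.6/10) = 114.8
  Stage 4: F_4 = 10^(6.32/10) = 4.285, G_4 = 10^(−5.99/10) = 0.2518
Friis cascade:
  F = 2.208 + (1.875 − 1)/0.4529 + (1.614 − 1)/0.2415 + (4.285 − 1)/27.73 = 6.802
NF = 10 log₁₀(6.802) = 8.33 dB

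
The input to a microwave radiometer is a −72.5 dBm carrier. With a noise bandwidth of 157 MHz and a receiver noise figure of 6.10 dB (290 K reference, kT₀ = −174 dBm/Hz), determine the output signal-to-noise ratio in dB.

13.4 dB

Noise floor: N = −174 + 10 log₁₀(B) + NF
10 log₁₀(1.57×10⁸) = 81.96 dB
N = −174 + 81.96 + 6.10 = −85.94 dBm
SNR = P_sig − N = −72.5 − (−85.94) = 13.44 dB → 13.4 dB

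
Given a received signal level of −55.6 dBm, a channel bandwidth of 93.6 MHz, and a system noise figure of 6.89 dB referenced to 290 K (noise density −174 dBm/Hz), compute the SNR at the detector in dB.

31.8 dB

Noise floor: N = −174 + 10 log₁₀(B) + NF
10 log₁₀(9.36×10⁷) = 79.71 dB
N = −174 + 79.71 + 6.89 = −87.40 dBm
SNR = P_sig − N = −55.6 − (−87.40) = 31.80 dB → 31.8 dB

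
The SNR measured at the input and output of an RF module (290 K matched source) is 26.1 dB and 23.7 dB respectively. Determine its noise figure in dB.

2.4 dB

NF (dB) = SNR_in(dB) − SNR_out(dB) when the source is at T₀
NF = 26.1 − 23.7 = 2.4 dB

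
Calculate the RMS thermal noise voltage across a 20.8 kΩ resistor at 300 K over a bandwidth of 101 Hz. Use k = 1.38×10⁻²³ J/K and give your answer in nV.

187 nV

V_n = √(4kTRB)
4kTRB = 4 × 1.38×10⁻²³ × 300 × 2.08×10⁴ × 1.01×10² = 3.48×10⁻¹⁴ V²
V_n = √(3.48×10⁻¹⁴) = 1.87×10⁻⁷ V = 187 nV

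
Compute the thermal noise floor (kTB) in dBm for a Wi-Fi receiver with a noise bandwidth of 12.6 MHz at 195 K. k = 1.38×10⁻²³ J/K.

−104.7 dBm

P_n = kTB = 1.38×10⁻²³ × 195 × 1.26×10⁷ = 3.39×10⁻¹⁴ W
In dBm: 10 log₁₀(3.39×10⁻¹⁴ / 10⁻³) = −104.7 dBm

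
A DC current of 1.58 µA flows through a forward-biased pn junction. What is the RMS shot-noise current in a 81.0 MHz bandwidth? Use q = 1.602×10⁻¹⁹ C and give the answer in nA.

I_n = √(2qI·B)
2qI·B = 2 × 1.602×10⁻¹⁹ × 1.58×10⁻⁶ × 8.10×10⁷ = 4.10×10⁻¹⁷ A²
I_n = √(4.10×10⁻¹⁷) = 6.40×10⁻⁹ A = 6.40 nA

6.40 nA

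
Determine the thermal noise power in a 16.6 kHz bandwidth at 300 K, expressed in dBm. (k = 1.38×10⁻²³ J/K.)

P_n = kTB = 1.38×10⁻²³ × 300 × 1.66×10⁴ = 6.87×10⁻¹⁷ W
In dBm: 10 log₁₀(6.87×10⁻¹⁷ / 10⁻³) = −131.6 dBm

−131.6 dBm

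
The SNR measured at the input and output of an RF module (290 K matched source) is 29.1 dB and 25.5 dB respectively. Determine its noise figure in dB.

3.6 dB

NF (dB) = SNR_in(dB) − SNR_out(dB) when the source is at T₀
NF = 29.1 − 25.5 = 3.6 dB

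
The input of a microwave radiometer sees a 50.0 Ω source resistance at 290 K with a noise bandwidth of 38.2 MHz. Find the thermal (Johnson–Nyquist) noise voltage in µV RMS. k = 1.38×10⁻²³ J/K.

5.53 µV

V_n = √(4kTRB)
4kTRB = 4 × 1.38×10⁻²³ × 290 × 5.00×10¹ × 3.82×10⁷ = 3.06×10⁻¹¹ V²
V_n = √(3.06×10⁻¹¹) = 5.53×10⁻⁶ V = 5.53 µV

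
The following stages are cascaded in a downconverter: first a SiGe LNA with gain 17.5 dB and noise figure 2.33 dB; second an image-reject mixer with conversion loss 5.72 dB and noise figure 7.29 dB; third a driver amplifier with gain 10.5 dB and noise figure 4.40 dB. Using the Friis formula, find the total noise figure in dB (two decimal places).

2.80 dB

Convert to linear (a loss of L dB is a gain of −L dB): F_i = 10^(NF_i/10), G_i = 10^(G_i,dB/10)
  Stage 1: F_1 = 10^(2.33/10) = 1.710, G_1 = 10^(17.5/10) = 56.23
  Stage 2: F_2 = 10^(7.29/10) = 5.358, G_2 = 10^(−5.72/10) = 0.2679
  Stage 3: F_3 = 10^(4.40/10) = 2.754, G_3 = 10^(10.5/10) = 11.22
Friis cascade:
  F = 1.710 + (5.358 − 1)/56.23 + (2.754 − 1)/15.07 = 1.904
NF = 10 log₁₀(1.904) = 2.80 dB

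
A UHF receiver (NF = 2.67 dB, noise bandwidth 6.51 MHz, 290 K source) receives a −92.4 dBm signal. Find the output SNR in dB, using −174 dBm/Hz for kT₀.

Noise floor: N = −174 + 10 log₁₀(B) + NF
10 log₁₀(6.51×10⁶) = 68.14 dB
N = −174 + 68.14 + 2.67 = −103.19 dBm
SNR = P_sig − N = −92.4 − (−103.19) = 10.79 dB → 10.8 dB

10.8 dB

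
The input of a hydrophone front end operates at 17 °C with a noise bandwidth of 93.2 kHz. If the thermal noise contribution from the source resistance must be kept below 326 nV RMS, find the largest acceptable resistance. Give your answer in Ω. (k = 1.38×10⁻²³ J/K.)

T = 17 °C + 273.15 = 290.15 K
Johnson–Nyquist: V_n = √(4kTRB) ⇒ R = V_n² / (4kTB)
4kTB = 4 × 1.38×10⁻²³ × 290.15 × 9.32×10⁴ = 1.49×10⁻¹⁵
R = (3.26×10⁻⁷)² / 1.49×10⁻¹⁵ = 7.12×10¹ Ω = 71.2 Ω

71.2 Ω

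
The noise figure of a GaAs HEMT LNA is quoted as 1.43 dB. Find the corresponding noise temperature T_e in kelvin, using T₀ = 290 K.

F = 10^(1.43/10) = 1.38995
T_e = (F − 1)·T₀ = (1.38995 − 1) × 290 = 113 K

113 K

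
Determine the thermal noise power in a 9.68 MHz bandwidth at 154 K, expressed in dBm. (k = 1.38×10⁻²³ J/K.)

−106.9 dBm

P_n = kTB = 1.38×10⁻²³ × 154 × 9.68×10⁶ = 2.06×10⁻¹⁴ W
In dBm: 10 log₁₀(2.06×10⁻¹⁴ / 10⁻³) = −106.9 dBm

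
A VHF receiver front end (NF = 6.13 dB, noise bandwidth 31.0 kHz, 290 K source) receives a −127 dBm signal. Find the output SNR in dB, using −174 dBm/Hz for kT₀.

−4.0 dB

Noise floor: N = −174 + 10 log₁₀(B) + NF
10 log₁₀(3.10×10⁴) = 44.91 dB
N = −174 + 44.91 + 6.13 = −122.96 dBm
SNR = P_sig − N = −127 − (−122.96) = −4.04 dB → −4.0 dB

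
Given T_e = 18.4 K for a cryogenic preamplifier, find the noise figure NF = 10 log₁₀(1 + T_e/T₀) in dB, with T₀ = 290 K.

0.267 dB

F = 1 + T_e/T₀ = 1 + 18.4/290 = 1.06345
NF = 10 log₁₀(1.06345) = 0.267 dB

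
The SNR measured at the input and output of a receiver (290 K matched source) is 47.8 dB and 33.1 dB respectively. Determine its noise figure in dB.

14.7 dB

NF (dB) = SNR_in(dB) − SNR_out(dB) when the source is at T₀
NF = 47.8 − 33.1 = 14.7 dB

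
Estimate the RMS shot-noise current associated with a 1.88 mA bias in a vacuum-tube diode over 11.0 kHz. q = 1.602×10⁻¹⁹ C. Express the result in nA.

I_n = √(2qI·B)
2qI·B = 2 × 1.602×10⁻¹⁹ × 1.88×10⁻³ × 1.10×10⁴ = 6.63×10⁻¹⁸ A²
I_n = √(6.63×10⁻¹⁸) = 2.57×10⁻⁹ A = 2.57 nA

2.57 nA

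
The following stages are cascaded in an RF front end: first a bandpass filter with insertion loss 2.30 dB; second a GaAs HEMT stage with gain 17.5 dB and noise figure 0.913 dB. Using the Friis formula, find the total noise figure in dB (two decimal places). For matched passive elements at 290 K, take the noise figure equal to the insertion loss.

Convert to linear (a loss of L dB is a gain of −L dB): F_i = 10^(NF_i/10), G_i = 10^(G_i,dB/10)
  Stage 1: F_1 = 10^(2.30/10) = 1.698, G_1 = 10^(−2.30/10) = 0.5888
  Stage 2: F_2 = 10^(0.913/10) = 1.234, G_2 = 10^(17.5/10) = 56.23
Friis cascade:
  F = 1.698 + (1.234 − 1)/0.5888 = 2.096
NF = 10 log₁₀(2.096) = 3.21 dB

3.21 dB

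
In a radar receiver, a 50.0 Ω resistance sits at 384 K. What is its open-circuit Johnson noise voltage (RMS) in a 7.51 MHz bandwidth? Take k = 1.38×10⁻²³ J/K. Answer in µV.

2.82 µV

V_n = √(4kTRB)
4kTRB = 4 × 1.38×10⁻²³ × 384 × 5.00×10¹ × 7.51×10⁶ = 7.96×10⁻¹² V²
V_n = √(7.96×10⁻¹²) = 2.82×10⁻⁶ V = 2.82 µV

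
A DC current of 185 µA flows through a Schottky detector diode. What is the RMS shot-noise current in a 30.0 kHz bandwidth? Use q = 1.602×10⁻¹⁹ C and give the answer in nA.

1.33 nA

I_n = √(2qI·B)
2qI·B = 2 × 1.602×10⁻¹⁹ × 1.85×10⁻⁴ × 3.00×10⁴ = 1.78×10⁻¹⁸ A²
I_n = √(1.78×10⁻¹⁸) = 1.33×10⁻⁹ A = 1.33 nA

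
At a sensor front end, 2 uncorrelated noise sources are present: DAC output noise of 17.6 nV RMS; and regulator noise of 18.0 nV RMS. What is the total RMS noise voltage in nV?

25.2 nV

Uncorrelated sources add in power (mean-square): V_tot = √(ΣV_i²)
V_tot = √[(1.76×10⁻⁸)² + (1.80×10⁻⁸)²] = 2.52×10⁻⁸ V = 25.2 nV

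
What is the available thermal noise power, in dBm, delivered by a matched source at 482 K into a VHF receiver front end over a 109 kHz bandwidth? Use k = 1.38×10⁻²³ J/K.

−121.4 dBm

P_n = kTB = 1.38×10⁻²³ × 482 × 1.09×10⁵ = 7.25×10⁻¹⁶ W
In dBm: 10 log₁₀(7.25×10⁻¹⁶ / 10⁻³) = −121.4 dBm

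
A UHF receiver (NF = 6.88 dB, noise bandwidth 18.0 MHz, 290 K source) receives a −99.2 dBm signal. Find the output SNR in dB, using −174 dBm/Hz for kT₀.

Noise floor: N = −174 + 10 log₁₀(B) + NF
10 log₁₀(1.80×10⁷) = 72.55 dB
N = −174 + 72.55 + 6.88 = −94.57 dBm
SNR = P_sig − N = −99.2 − (−94.57) = −4.63 dB → −4.6 dB

−4.6 dB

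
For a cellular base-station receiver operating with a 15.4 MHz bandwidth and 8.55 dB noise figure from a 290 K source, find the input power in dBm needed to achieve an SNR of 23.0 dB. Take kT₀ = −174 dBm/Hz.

Sensitivity = −174 + 10 log₁₀(B) + NF + SNR_min
= −174 + 71.88 + 8.55 + 23.0
= −70.57 dBm → −70.6 dBm

−70.6 dBm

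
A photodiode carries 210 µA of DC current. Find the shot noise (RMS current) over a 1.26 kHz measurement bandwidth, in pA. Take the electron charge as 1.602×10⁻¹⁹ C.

I_n = √(2qI·B)
2qI·B = 2 × 1.602×10⁻¹⁹ × 2.10×10⁻⁴ × 1.26×10³ = 8.48×10⁻²⁰ A²
I_n = √(8.48×10⁻²⁰) = 2.91×10⁻¹⁰ A = 291 pA

291 pA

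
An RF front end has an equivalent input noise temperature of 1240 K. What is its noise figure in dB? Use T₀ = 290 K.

7.22 dB

F = 1 + T_e/T₀ = 1 + 1240/290 = 5.27586
NF = 10 log₁₀(5.27586) = 7.22 dB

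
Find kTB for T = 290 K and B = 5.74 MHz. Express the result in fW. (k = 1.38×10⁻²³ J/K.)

23.0 fW

P_n = kTB = 1.38×10⁻²³ × 290 × 5.74×10⁶ = 2.30×10⁻¹⁴ W = 23.0 fW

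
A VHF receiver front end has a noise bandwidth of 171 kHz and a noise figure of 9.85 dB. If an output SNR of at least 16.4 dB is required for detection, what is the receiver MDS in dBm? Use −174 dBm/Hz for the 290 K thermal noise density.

−95.4 dBm

Sensitivity = −174 + 10 log₁₀(B) + NF + SNR_min
= −174 + 52.33 + 9.85 + 16.4
= −95.42 dBm → −95.4 dBm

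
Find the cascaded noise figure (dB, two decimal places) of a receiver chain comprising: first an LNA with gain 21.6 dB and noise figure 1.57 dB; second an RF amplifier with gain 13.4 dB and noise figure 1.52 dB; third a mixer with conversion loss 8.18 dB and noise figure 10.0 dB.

Convert to linear (a loss of L dB is a gain of −L dB): F_i = 10^(NF_i/10), G_i = 10^(G_i,dB/10)
  Stage 1: F_1 = 10^(1.57/10) = 1.435, G_1 = 10^(21.6/10) = 144.5
  Stage 2: F_2 = 10^(1.52/10) = 1.419, G_2 = 10^(13.4/10) = 21.88
  Stage 3: F_3 = 10^(10.0/10) = 10.00, G_3 = 10^(−8.18/10) = 0.1521
Friis cascade:
  F = 1.435 + (1.419 − 1)/144.5 + (10.00 − 1)/3162 = 1.441
NF = 10 log₁₀(1.441) = 1.59 dB

1.59 dB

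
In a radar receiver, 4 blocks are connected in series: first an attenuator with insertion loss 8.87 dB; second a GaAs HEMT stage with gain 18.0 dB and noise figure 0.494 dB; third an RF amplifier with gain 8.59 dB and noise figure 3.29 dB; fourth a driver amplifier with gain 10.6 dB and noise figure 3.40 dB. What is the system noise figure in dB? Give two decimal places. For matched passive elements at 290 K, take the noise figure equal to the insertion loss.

9.44 dB

Convert to linear (a loss of L dB is a gain of −L dB): F_i = 10^(NF_i/10), G_i = 10^(G_i,dB/10)
  Stage 1: F_1 = 10^(8.87/10) = 7.709, G_1 = 10^(−8.87/10) = 0.1297
  Stage 2: F_2 = 10^(0.494/10) = 1.120, G_2 = 10^(18.0/10) = 63.10
  Stage 3: F_3 = 10^(3.29/10) = 2.133, G_3 = 10^(8.59/10) = 7.228
  Stage 4: F_4 = 10^(3.40/10) = 2.188, G_4 = 10^(10.6/10) = 11.48
Friis cascade:
  F = 7.709 + (1.120 − 1)/0.1297 + (2.133 − 1)/8.185 + (2.188 − 1)/59.16 = 8.796
NF = 10 log₁₀(8.796) = 9.44 dB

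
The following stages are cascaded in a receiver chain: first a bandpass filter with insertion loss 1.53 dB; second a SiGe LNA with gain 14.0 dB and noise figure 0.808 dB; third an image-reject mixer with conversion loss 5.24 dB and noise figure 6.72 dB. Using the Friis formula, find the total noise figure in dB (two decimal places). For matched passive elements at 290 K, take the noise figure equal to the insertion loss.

2.84 dB

Convert to linear (a loss of L dB is a gain of −L dB): F_i = 10^(NF_i/10), G_i = 10^(G_i,dB/10)
  Stage 1: F_1 = 10^(1.53/10) = 1.422, G_1 = 10^(−1.53/10) = 0.7031
  Stage 2: F_2 = 10^(0.808/10) = 1.204, G_2 = 10^(14.0/10) = 25.12
  Stage 3: F_3 = 10^(6.72/10) = 4.699, G_3 = 10^(−5.24/10) = 0.2992
Friis cascade:
  F = 1.422 + (1.204 − 1)/0.7031 + (4.699 − 1)/17.66 = 1.923
NF = 10 log₁₀(1.923) = 2.84 dB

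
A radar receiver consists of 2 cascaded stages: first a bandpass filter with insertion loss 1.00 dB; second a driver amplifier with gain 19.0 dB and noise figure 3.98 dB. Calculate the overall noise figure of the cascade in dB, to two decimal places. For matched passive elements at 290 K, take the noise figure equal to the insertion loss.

Convert to linear (a loss of L dB is a gain of −L dB): F_i = 10^(NF_i/10), G_i = 10^(G_i,dB/10)
  Stage 1: F_1 = 10^(1.00/10) = 1.259, G_1 = 10^(−1.00/10) = 0.7943
  Stage 2: F_2 = 10^(3.98/10) = 2.500, G_2 = 10^(19.0/10) = 79.43
Friis cascade:
  F = 1.259 + (2.500 − 1)/0.7943 = 3.148
NF = 10 log₁₀(3.148) = 4.98 dB

4.98 dB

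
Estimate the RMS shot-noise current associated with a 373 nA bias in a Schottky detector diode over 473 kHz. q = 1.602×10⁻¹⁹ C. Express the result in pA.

238 pA

I_n = √(2qI·B)
2qI·B = 2 × 1.602×10⁻¹⁹ × 3.73×10⁻⁷ × 4.73×10⁵ = 5.65×10⁻²⁰ A²
I_n = √(5.65×10⁻²⁰) = 2.38×10⁻¹⁰ A = 238 pA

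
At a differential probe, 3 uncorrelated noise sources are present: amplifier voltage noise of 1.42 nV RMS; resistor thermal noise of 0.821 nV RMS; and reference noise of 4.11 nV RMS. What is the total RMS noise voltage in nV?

Uncorrelated sources add in power (mean-square): V_tot = √(ΣV_i²)
V_tot = √[(1.42×10⁻⁹)² + (8.21×10⁻¹⁰)² + (4.11×10⁻⁹)²] = 4.43×10⁻⁹ V = 4.43 nV

4.43 nV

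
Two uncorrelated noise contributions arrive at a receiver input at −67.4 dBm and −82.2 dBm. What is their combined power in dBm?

−67.3 dBm

Convert to linear, add, convert back:
P₁ = 1.82×10⁻¹⁰ W, P₂ = 6.03×10⁻¹² W
P_tot = 1.88×10⁻¹⁰ W → 10 log₁₀(P_tot / 10⁻³) = −67.3 dBm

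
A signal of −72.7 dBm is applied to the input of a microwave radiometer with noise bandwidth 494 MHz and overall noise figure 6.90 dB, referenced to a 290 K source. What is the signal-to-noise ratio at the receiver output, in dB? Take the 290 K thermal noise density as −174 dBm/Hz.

Noise floor: N = −174 + 10 log₁₀(B) + NF
10 log₁₀(4.94×10⁸) = 86.94 dB
N = −174 + 86.94 + 6.90 = −80.16 dBm
SNR = P_sig − N = −72.7 − (−80.16) = 7.46 dB → 7.5 dB

7.5 dB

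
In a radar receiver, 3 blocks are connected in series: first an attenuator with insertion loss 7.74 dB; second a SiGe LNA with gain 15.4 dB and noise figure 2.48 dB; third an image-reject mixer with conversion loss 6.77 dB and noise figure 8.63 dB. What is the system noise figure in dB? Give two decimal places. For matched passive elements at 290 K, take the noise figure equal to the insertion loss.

10.64 dB

Convert to linear (a loss of L dB is a gain of −L dB): F_i = 10^(NF_i/10), G_i = 10^(G_i,dB/10)
  Stage 1: F_1 = 10^(7.74/10) = 5.943, G_1 = 10^(−7.74/10) = 0.1683
  Stage 2: F_2 = 10^(2.48/10) = 1.770, G_2 = 10^(15.4/10) = 34.67
  Stage 3: F_3 = 10^(8.63/10) = 7.295, G_3 = 10^(−6.77/10) = 0.2104
Friis cascade:
  F = 5.943 + (1.770 − 1)/0.1683 + (7.295 − 1)/5.834 = 11.60
NF = 10 log₁₀(11.60) = 10.64 dB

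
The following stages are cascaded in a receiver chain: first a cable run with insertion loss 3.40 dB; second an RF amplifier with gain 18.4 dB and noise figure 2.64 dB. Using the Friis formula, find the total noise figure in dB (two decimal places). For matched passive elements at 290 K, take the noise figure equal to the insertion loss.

6.04 dB

Convert to linear (a loss of L dB is a gain of −L dB): F_i = 10^(NF_i/10), G_i = 10^(G_i,dB/10)
  Stage 1: F_1 = 10^(3.40/10) = 2.188, G_1 = 10^(−3.40/10) = 0.4571
  Stage 2: F_2 = 10^(2.64/10) = 1.837, G_2 = 10^(18.4/10) = 69.18
Friis cascade:
  F = 2.188 + (1.837 − 1)/0.4571 = 4.018
NF = 10 log₁₀(4.018) = 6.04 dB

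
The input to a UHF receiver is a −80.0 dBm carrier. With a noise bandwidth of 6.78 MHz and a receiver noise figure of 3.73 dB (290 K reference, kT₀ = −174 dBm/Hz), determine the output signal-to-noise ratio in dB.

22.0 dB

Noise floor: N = −174 + 10 log₁₀(B) + NF
10 log₁₀(6.78×10⁶) = 68.31 dB
N = −174 + 68.31 + 3.73 = −101.96 dBm
SNR = P_sig − N = −80.0 − (−101.96) = 21.96 dB → 22.0 dB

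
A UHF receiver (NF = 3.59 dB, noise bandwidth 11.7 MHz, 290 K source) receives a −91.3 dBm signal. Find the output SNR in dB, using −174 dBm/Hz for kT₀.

Noise floor: N = −174 + 10 log₁₀(B) + NF
10 log₁₀(1.17×10⁷) = 70.68 dB
N = −174 + 70.68 + 3.59 = −99.73 dBm
SNR = P_sig − N = −91.3 − (−99.73) = 8.43 dB → 8.4 dB

8.4 dB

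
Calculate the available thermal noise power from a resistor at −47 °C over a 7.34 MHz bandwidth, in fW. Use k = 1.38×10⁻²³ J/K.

T = −47 °C + 273.15 = 226.15 K
P_n = kTB = 1.38×10⁻²³ × 226.15 × 7.34×10⁶ = 2.29×10⁻¹⁴ W = 22.9 fW

22.9 fW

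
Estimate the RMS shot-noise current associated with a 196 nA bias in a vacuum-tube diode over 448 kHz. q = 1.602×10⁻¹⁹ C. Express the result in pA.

168 pA

I_n = √(2qI·B)
2qI·B = 2 × 1.602×10⁻¹⁹ × 1.96×10⁻⁷ × 4.48×10⁵ = 2.81×10⁻²⁰ A²
I_n = √(2.81×10⁻²⁰) = 1.68×10⁻¹⁰ A = 168 pA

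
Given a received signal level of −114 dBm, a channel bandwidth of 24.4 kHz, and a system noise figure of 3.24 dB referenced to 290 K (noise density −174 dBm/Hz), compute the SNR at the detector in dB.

12.9 dB

Noise floor: N = −174 + 10 log₁₀(B) + NF
10 log₁₀(2.44×10⁴) = 43.87 dB
N = −174 + 43.87 + 3.24 = −126.89 dBm
SNR = P_sig − N = −114 − (−126.89) = 12.89 dB → 12.9 dB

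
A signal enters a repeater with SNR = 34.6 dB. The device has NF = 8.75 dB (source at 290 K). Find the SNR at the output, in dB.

By definition F = SNR_in/SNR_out, so in dB: SNR_out = SNR_in − NF
SNR_out = 34.6 − 8.75 = 25.85 dB

25.85 dB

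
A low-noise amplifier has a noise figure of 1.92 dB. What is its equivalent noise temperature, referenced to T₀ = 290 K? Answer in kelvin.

F = 10^(1.92/10) = 1.55597
T_e = (F − 1)·T₀ = (1.55597 − 1) × 290 = 161 K

161 K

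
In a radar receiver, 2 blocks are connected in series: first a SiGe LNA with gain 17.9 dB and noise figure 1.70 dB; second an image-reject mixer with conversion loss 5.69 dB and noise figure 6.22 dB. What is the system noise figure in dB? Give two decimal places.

Convert to linear (a loss of L dB is a gain of −L dB): F_i = 10^(NF_i/10), G_i = 10^(G_i,dB/10)
  Stage 1: F_1 = 10^(1.70/10) = 1.479, G_1 = 10^(17.9/10) = 61.66
  Stage 2: F_2 = 10^(6.22/10) = 4.188, G_2 = 10^(−5.69/10) = 0.2698
Friis cascade:
  F = 1.479 + (4.188 − 1)/61.66 = 1.531
NF = 10 log₁₀(1.531) = 1.85 dB

1.85 dB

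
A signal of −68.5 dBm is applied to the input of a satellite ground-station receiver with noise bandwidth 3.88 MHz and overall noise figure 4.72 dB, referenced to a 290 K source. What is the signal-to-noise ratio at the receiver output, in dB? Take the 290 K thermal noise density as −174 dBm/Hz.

Noise floor: N = −174 + 10 log₁₀(B) + NF
10 log₁₀(3.88×10⁶) = 65.89 dB
N = −174 + 65.89 + 4.72 = −103.39 dBm
SNR = P_sig − N = −68.5 − (−103.39) = 34.89 dB → 34.9 dB

34.9 dB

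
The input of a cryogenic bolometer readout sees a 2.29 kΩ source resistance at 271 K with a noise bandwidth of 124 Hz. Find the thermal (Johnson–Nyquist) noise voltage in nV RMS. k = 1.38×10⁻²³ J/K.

V_n = √(4kTRB)
4kTRB = 4 × 1.38×10⁻²³ × 271 × 2.29×10³ × 1.24×10² = 4.25×10⁻¹⁵ V²
V_n = √(4.25×10⁻¹⁵) = 6.52×10⁻⁸ V = 65.2 nV

65.2 nV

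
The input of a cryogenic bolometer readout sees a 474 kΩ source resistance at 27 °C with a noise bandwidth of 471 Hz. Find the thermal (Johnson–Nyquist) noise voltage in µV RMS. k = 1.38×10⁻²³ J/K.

T = 27 °C + 273.15 = 300.15 K
V_n = √(4kTRB)
4kTRB = 4 × 1.38×10⁻²³ × 300.15 × 4.74×10⁵ × 4.71×10² = 3.70×10⁻¹² V²
V_n = √(3.70×10⁻¹²) = 1.92×10⁻⁶ V = 1.92 µV

1.92 µV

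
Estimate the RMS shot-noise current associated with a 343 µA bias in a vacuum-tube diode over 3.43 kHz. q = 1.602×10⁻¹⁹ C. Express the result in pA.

614 pA

I_n = √(2qI·B)
2qI·B = 2 × 1.602×10⁻¹⁹ × 3.43×10⁻⁴ × 3.43×10³ = 3.77×10⁻¹⁹ A²
I_n = √(3.77×10⁻¹⁹) = 6.14×10⁻¹⁰ A = 614 pA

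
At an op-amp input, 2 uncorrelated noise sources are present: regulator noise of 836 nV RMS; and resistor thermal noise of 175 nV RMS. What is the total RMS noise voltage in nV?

854 nV

Uncorrelated sources add in power (mean-square): V_tot = √(ΣV_i²)
V_tot = √[(8.36×10⁻⁷)² + (1.75×10⁻⁷)²] = 8.54×10⁻⁷ V = 854 nV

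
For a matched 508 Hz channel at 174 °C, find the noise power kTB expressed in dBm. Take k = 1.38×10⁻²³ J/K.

−145.0 dBm

T = 174 °C + 273.15 = 447.15 K
P_n = kTB = 1.38×10⁻²³ × 447.15 × 5.08×10² = 3.13×10⁻¹⁸ W
In dBm: 10 log₁₀(3.13×10⁻¹⁸ / 10⁻³) = −145.0 dBm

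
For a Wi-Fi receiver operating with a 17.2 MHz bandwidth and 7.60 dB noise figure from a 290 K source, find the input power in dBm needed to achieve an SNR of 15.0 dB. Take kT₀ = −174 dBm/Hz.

−79.0 dBm

Sensitivity = −174 + 10 log₁₀(B) + NF + SNR_min
= −174 + 72.36 + 7.60 + 15.0
= −79.04 dBm → −79.0 dBm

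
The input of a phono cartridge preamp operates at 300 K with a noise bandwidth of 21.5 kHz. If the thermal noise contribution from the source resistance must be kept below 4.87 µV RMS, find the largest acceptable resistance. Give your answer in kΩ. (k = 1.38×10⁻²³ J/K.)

66.6 kΩ

Johnson–Nyquist: V_n = √(4kTRB) ⇒ R = V_n² / (4kTB)
4kTB = 4 × 1.38×10⁻²³ × 300 × 2.15×10⁴ = 3.56×10⁻¹⁶
R = (4.87×10⁻⁶)² / 3.56×10⁻¹⁶ = 6.66×10⁴ Ω = 66.6 kΩ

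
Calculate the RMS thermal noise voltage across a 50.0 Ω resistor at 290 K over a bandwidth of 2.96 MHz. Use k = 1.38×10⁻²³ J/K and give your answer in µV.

1.54 µV

V_n = √(4kTRB)
4kTRB = 4 × 1.38×10⁻²³ × 290 × 5.00×10¹ × 2.96×10⁶ = 2.37×10⁻¹² V²
V_n = √(2.37×10⁻¹²) = 1.54×10⁻⁶ V = 1.54 µV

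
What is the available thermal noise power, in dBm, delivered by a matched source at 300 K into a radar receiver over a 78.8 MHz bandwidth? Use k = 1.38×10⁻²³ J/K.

P_n = kTB = 1.38×10⁻²³ × 300 × 7.88×10⁷ = 3.26×10⁻¹³ W
In dBm: 10 log₁₀(3.26×10⁻¹³ / 10⁻³) = −94.9 dBm

−94.9 dBm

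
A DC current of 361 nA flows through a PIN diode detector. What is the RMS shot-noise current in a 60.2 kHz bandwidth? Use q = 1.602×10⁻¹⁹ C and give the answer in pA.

83.4 pA

I_n = √(2qI·B)
2qI·B = 2 × 1.602×10⁻¹⁹ × 3.61×10⁻⁷ × 6.02×10⁴ = 6.96×10⁻²¹ A²
I_n = √(6.96×10⁻²¹) = 8.34×10⁻¹¹ A = 83.4 pA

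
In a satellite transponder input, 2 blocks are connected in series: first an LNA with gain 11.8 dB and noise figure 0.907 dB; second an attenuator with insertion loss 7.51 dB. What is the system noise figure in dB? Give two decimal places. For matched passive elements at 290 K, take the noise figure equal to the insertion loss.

Convert to linear (a loss of L dB is a gain of −L dB): F_i = 10^(NF_i/10), G_i = 10^(G_i,dB/10)
  Stage 1: F_1 = 10^(0.907/10) = 1.232, G_1 = 10^(11.8/10) = 15.14
  Stage 2: F_2 = 10^(7.51/10) = 5.636, G_2 = 10^(−7.51/10) = 0.1774
Friis cascade:
  F = 1.232 + (5.636 − 1)/15.14 = 1.539
NF = 10 log₁₀(1.539) = 1.87 dB

1.87 dB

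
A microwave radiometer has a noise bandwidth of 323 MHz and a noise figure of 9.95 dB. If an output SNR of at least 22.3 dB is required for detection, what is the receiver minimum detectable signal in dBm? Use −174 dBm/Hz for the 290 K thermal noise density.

−56.7 dBm

Sensitivity = −174 + 10 log₁₀(B) + NF + SNR_min
= −174 + 85.09 + 9.95 + 22.3
= −56.66 dBm → −56.7 dBm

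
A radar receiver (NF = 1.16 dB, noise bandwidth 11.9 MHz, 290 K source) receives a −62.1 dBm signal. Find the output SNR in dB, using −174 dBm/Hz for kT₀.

40.0 dB

Noise floor: N = −174 + 10 log₁₀(B) + NF
10 log₁₀(1.19×10⁷) = 70.76 dB
N = −174 + 70.76 + 1.16 = −102.08 dBm
SNR = P_sig − N = −62.1 − (−102.08) = 39.98 dB → 40.0 dB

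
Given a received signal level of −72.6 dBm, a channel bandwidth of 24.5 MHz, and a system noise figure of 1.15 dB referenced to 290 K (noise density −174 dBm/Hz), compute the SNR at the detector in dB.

26.4 dB

Noise floor: N = −174 + 10 log₁₀(B) + NF
10 log₁₀(2.45×10⁷) = 73.89 dB
N = −174 + 73.89 + 1.15 = −98.96 dBm
SNR = P_sig − N = −72.6 − (−98.96) = 26.36 dB → 26.4 dB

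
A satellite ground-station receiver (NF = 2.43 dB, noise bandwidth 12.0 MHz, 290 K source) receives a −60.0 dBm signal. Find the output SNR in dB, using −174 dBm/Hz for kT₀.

40.8 dB

Noise floor: N = −174 + 10 log₁₀(B) + NF
10 log₁₀(1.20×10⁷) = 70.79 dB
N = −174 + 70.79 + 2.43 = −100.78 dBm
SNR = P_sig − N = −60.0 − (−100.78) = 40.78 dB → 40.8 dB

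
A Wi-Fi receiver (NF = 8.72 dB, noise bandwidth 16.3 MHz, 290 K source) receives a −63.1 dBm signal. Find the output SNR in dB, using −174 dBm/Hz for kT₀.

Noise floor: N = −174 + 10 log₁₀(B) + NF
10 log₁₀(1.63×10⁷) = 72.12 dB
N = −174 + 72.12 + 8.72 = −93.16 dBm
SNR = P_sig − N = −63.1 − (−93.16) = 30.06 dB → 30.1 dB

30.1 dB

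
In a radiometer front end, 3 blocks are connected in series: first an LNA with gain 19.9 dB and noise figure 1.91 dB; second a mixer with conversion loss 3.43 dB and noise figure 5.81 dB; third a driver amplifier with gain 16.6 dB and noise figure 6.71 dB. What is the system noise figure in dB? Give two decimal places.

Convert to linear (a loss of L dB is a gain of −L dB): F_i = 10^(NF_i/10), G_i = 10^(G_i,dB/10)
  Stage 1: F_1 = 10^(1.91/10) = 1.552, G_1 = 10^(19.9/10) = 97.72
  Stage 2: F_2 = 10^(5.81/10) = 3.811, G_2 = 10^(−3.43/10) = 0.4539
  Stage 3: F_3 = 10^(6.71/10) = 4.688, G_3 = 10^(16.6/10) = 45.71
Friis cascade:
  F = 1.552 + (3.811 − 1)/97.72 + (4.688 − 1)/44.36 = 1.664
NF = 10 log₁₀(1.664) = 2.21 dB

2.21 dB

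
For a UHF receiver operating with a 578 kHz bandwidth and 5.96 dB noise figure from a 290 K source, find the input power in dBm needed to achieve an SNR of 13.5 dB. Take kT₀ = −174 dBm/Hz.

Sensitivity = −174 + 10 log₁₀(B) + NF + SNR_min
= −174 + 57.62 + 5.96 + 13.5
= −96.92 dBm → −96.9 dBm

−96.9 dBm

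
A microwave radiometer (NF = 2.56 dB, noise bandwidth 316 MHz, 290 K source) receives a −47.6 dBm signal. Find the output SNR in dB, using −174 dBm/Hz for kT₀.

38.8 dB

Noise floor: N = −174 + 10 log₁₀(B) + NF
10 log₁₀(3.16×10⁸) = 85 dB
N = −174 + 85 + 2.56 = −86.44 dBm
SNR = P_sig − N = −47.6 − (−86.44) = 38.84 dB → 38.8 dB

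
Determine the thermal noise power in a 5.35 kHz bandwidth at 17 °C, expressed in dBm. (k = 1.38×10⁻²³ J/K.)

−136.7 dBm

T = 17 °C + 273.15 = 290.15 K
P_n = kTB = 1.38×10⁻²³ × 290.15 × 5.35×10³ = 2.14×10⁻¹⁷ W
In dBm: 10 log₁₀(2.14×10⁻¹⁷ / 10⁻³) = −136.7 dBm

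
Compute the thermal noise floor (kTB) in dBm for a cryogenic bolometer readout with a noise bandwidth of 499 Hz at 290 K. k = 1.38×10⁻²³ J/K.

P_n = kTB = 1.38×10⁻²³ × 290 × 4.99×10² = 2.00×10⁻¹⁸ W
In dBm: 10 log₁₀(2.00×10⁻¹⁸ / 10⁻³) = −147.0 dBm

−147.0 dBm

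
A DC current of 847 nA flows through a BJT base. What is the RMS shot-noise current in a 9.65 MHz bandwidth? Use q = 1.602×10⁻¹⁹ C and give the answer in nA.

I_n = √(2qI·B)
2qI·B = 2 × 1.602×10⁻¹⁹ × 8.47×10⁻⁷ × 9.65×10⁶ = 2.62×10⁻¹⁸ A²
I_n = √(2.62×10⁻¹⁸) = 1.62×10⁻⁹ A = 1.62 nA

1.62 nA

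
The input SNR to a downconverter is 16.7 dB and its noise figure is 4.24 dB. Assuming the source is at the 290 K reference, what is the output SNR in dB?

By definition F = SNR_in/SNR_out, so in dB: SNR_out = SNR_in − NF
SNR_out = 16.7 − 4.24 = 12.46 dB

12.46 dB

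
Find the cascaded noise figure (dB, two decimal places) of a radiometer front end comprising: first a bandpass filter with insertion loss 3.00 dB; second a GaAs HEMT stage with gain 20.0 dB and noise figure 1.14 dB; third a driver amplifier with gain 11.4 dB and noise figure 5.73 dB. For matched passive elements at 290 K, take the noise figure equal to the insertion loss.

4.23 dB

Convert to linear (a loss of L dB is a gain of −L dB): F_i = 10^(NF_i/10), G_i = 10^(G_i,dB/10)
  Stage 1: F_1 = 10^(3.00/10) = 1.995, G_1 = 10^(−3.00/10) = 0.5012
  Stage 2: F_2 = 10^(1.14/10) = 1.300, G_2 = 10^(20.0/10) = 100.0
  Stage 3: F_3 = 10^(5.73/10) = 3.741, G_3 = 10^(11.4/10) = 13.80
Friis cascade:
  F = 1.995 + (1.300 − 1)/0.5012 + (3.741 − 1)/50.12 = 2.649
NF = 10 log₁₀(2.649) = 4.23 dB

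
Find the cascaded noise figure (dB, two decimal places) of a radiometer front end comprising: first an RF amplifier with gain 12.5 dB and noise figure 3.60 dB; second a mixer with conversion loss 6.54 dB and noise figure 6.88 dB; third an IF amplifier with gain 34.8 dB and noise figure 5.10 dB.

4.88 dB

Convert to linear (a loss of L dB is a gain of −L dB): F_i = 10^(NF_i/10), G_i = 10^(G_i,dB/10)
  Stage 1: F_1 = 10^(3.60/10) = 2.291, G_1 = 10^(12.5/10) = 17.78
  Stage 2: F_2 = 10^(6.88/10) = 4.875, G_2 = 10^(−6.54/10) = 0.2218
  Stage 3: F_3 = 10^(5.10/10) = 3.236, G_3 = 10^(34.8/10) = 3020
Friis cascade:
  F = 2.291 + (4.875 − 1)/17.78 + (3.236 − 1)/3.945 = 3.076
NF = 10 log₁₀(3.076) = 4.88 dB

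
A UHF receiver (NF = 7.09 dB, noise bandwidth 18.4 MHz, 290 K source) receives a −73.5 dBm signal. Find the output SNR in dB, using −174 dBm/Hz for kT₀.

20.8 dB

Noise floor: N = −174 + 10 log₁₀(B) + NF
10 log₁₀(1.84×10⁷) = 72.65 dB
N = −174 + 72.65 + 7.09 = −94.26 dBm
SNR = P_sig − N = −73.5 − (−94.26) = 20.76 dB → 20.8 dB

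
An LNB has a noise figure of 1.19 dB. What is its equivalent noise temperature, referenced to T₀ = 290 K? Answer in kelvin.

F = 10^(1.19/10) = 1.31522
T_e = (F − 1)·T₀ = (1.31522 − 1) × 290 = 91.4 K

91.4 K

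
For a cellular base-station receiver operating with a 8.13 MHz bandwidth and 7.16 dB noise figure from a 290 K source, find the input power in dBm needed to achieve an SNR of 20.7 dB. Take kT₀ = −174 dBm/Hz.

−77.0 dBm

Sensitivity = −174 + 10 log₁₀(B) + NF + SNR_min
= −174 + 69.1 + 7.16 + 20.7
= −77.04 dBm → −77.0 dBm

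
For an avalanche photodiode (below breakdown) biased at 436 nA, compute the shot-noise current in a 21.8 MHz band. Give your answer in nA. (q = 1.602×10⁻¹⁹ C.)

I_n = √(2qI·B)
2qI·B = 2 × 1.602×10⁻¹⁹ × 4.36×10⁻⁷ × 2.18×10⁷ = 3.05×10⁻¹⁸ A²
I_n = √(3.05×10⁻¹⁸) = 1.75×10⁻⁹ A = 1.75 nA

1.75 nA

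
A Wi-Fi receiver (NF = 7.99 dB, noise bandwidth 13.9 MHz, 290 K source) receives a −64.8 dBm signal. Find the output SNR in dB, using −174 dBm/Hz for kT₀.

29.8 dB

Noise floor: N = −174 + 10 log₁₀(B) + NF
10 log₁₀(1.39×10⁷) = 71.43 dB
N = −174 + 71.43 + 7.99 = −94.58 dBm
SNR = P_sig − N = −64.8 − (−94.58) = 29.78 dB → 29.8 dB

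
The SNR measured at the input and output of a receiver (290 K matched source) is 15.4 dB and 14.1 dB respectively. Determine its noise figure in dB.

1.3 dB

NF (dB) = SNR_in(dB) − SNR_out(dB) when the source is at T₀
NF = 15.4 − 14.1 = 1.3 dB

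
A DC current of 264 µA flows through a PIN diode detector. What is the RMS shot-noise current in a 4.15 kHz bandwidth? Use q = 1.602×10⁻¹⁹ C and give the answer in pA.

I_n = √(2qI·B)
2qI·B = 2 × 1.602×10⁻¹⁹ × 2.64×10⁻⁴ × 4.15×10³ = 3.51×10⁻¹⁹ A²
I_n = √(3.51×10⁻¹⁹) = 5.92×10⁻¹⁰ A = 592 pA

592 pA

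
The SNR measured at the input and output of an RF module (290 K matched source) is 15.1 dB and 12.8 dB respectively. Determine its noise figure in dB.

NF (dB) = SNR_in(dB) − SNR_out(dB) when the source is at T₀
NF = 15.1 − 12.8 = 2.3 dB

2.3 dB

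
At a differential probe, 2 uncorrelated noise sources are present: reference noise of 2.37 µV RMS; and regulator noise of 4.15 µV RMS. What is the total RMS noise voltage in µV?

Uncorrelated sources add in power (mean-square): V_tot = √(ΣV_i²)
V_tot = √[(2.37×10⁻⁶)² + (4.15×10⁻⁶)²] = 4.78×10⁻⁶ V = 4.78 µV

4.78 µV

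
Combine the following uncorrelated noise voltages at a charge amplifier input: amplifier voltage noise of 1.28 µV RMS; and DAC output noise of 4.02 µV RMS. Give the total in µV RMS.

Uncorrelated sources add in power (mean-square): V_tot = √(ΣV_i²)
V_tot = √[(1.28×10⁻⁶)² + (4.02×10⁻⁶)²] = 4.22×10⁻⁶ V = 4.22 µV

4.22 µV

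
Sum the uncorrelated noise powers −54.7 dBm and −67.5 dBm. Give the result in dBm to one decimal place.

Convert to linear, add, convert back:
P₁ = 3.39×10⁻⁹ W, P₂ = 1.78×10⁻¹⁰ W
P_tot = 3.57×10⁻⁹ W → 10 log₁₀(P_tot / 10⁻³) = −54.5 dBm

−54.5 dBm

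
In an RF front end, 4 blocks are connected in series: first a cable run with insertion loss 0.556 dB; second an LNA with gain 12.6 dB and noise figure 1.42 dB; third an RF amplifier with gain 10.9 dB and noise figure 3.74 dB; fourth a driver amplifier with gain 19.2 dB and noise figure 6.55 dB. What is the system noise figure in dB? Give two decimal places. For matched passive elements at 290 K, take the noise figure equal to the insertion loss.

Convert to linear (a loss of L dB is a gain of −L dB): F_i = 10^(NF_i/10), G_i = 10^(G_i,dB/10)
  Stage 1: F_1 = 10^(0.556/10) = 1.137, G_1 = 10^(−0.556/10) = 0.8798
  Stage 2: F_2 = 10^(1.42/10) = 1.387, G_2 = 10^(12.6/10) = 18.20
  Stage 3: F_3 = 10^(3.74/10) = 2.366, G_3 = 10^(10.9/10) = 12.30
  Stage 4: F_4 = 10^(6.55/10) = 4.519, G_4 = 10^(19.2/10) = 83.18
Friis cascade:
  F = 1.137 + (1.387 − 1)/0.8798 + (2.366 − 1)/16.01 + (4.519 − 1)/197.0 = 1.679
NF = 10 log₁₀(1.679) = 2.25 dB

2.25 dB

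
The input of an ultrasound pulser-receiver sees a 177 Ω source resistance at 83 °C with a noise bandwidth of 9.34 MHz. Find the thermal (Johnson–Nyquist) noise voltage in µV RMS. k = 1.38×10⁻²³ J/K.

5.70 µV

T = 83 °C + 273.15 = 356.15 K
V_n = √(4kTRB)
4kTRB = 4 × 1.38×10⁻²³ × 356.15 × 1.77×10² × 9.34×10⁶ = 3.25×10⁻¹¹ V²
V_n = √(3.25×10⁻¹¹) = 5.70×10⁻⁶ V = 5.70 µV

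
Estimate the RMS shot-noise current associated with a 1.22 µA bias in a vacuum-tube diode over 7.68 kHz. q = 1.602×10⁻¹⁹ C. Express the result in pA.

54.8 pA

I_n = √(2qI·B)
2qI·B = 2 × 1.602×10⁻¹⁹ × 1.22×10⁻⁶ × 7.68×10³ = 3.00×10⁻²¹ A²
I_n = √(3.00×10⁻²¹) = 5.48×10⁻¹¹ A = 54.8 pA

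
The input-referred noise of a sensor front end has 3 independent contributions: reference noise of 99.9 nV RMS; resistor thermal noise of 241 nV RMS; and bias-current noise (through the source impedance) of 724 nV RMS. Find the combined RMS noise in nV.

Uncorrelated sources add in power (mean-square): V_tot = √(ΣV_i²)
V_tot = √[(9.99×10⁻⁸)² + (2.41×10⁻⁷)² + (7.24×10⁻⁷)²] = 7.70×10⁻⁷ V = 770 nV

770 nV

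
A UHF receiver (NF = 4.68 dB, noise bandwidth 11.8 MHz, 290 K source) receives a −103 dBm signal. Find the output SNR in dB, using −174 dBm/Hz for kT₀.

−4.4 dB

Noise floor: N = −174 + 10 log₁₀(B) + NF
10 log₁₀(1.18×10⁷) = 70.72 dB
N = −174 + 70.72 + 4.68 = −98.60 dBm
SNR = P_sig − N = −103 − (−98.60) = −4.40 dB → −4.4 dB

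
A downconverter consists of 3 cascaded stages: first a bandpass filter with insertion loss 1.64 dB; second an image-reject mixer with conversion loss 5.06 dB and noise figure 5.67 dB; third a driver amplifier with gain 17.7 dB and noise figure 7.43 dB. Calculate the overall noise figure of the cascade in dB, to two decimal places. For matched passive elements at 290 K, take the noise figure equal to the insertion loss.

Convert to linear (a loss of L dB is a gain of −L dB): F_i = 10^(NF_i/10), G_i = 10^(G_i,dB/10)
  Stage 1: F_1 = 10^(1.64/10) = 1.459, G_1 = 10^(−1.64/10) = 0.6855
  Stage 2: F_2 = 10^(5.67/10) = 3.690, G_2 = 10^(−5.06/10) = 0.3119
  Stage 3: F_3 = 10^(7.43/10) = 5.534, G_3 = 10^(17.7/10) = 58.88
Friis cascade:
  F = 1.459 + (3.690 − 1)/0.6855 + (5.534 − 1)/0.2138 = 26.59
NF = 10 log₁₀(26.59) = 14.25 dB

14.25 dB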